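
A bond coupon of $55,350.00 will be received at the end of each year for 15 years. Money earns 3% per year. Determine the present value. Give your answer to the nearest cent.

$660,764.71

This is an ordinary annuity: 15 payments of $55,350.00 at the end of each year.
Periodic rate r = 0.03 per year.
PV = PMT × [(1 − (1+r)^−n)/r] = 55,350 × [1 − (1+r)^−15] / r = $660,764.71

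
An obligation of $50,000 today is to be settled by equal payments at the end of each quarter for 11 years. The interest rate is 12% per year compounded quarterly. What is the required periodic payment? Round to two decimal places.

Level ordinary annuity; solve PV = PMT × [(1 − (1+r)^−n)/r] for PMT.
Periodic rate r = 0.12/4 per quarter; n is counted in quarters.
With n = 44: PMT = 50,000 / ([(1 − (1+r)^−n)/r]) = $2,061.49

$2,061.49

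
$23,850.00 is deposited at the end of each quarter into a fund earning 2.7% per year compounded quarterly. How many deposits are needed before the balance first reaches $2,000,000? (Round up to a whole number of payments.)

67 payments

Periodic rate r = 0.027/4 per quarter; n is counted in quarters.
Ordinary annuity FV: 2,000,000 = 23,850 × [((1+r)^n − 1)/r].
(1+r)^n = 1 + 2,000,000 × r / 23,850, so n = ln(1 + 2,000,000·r/23,850) / ln(1+r) = 66.68.
Round up to a whole number of payments: n = 67.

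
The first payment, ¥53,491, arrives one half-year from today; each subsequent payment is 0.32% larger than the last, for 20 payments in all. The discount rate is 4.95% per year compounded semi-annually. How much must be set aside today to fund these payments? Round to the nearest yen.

Periodic rate r = 0.0495/2 per half-year; n is counted in half-years.
Growing ordinary annuity: PV = PMT₁ × [1 − ((1+g)/(1+r))^n] / (r − g) = 53,491 × [1 − ((1+0.0032)/(1+r))^20] / (r − 0.0032) = ¥859,529.

¥859,529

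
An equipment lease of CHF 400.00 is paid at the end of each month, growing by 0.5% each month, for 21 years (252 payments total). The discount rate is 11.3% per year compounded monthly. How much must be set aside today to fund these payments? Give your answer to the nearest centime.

Periodic rate r = 0.113/12 per month; n is counted in months.
Growing ordinary annuity: PV = PMT₁ × [1 − ((1+g)/(1+r))^n] / (r − g) = 400 × [1 − ((1+0.005)/(1+r))^252] / (r − 0.005) = CHF 60,570.67.

CHF 60,570.67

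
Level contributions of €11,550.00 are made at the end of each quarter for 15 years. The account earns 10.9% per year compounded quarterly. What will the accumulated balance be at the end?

€1,703,229.97

This is an ordinary annuity: 60 deposits of €11,550.00 at the end of each quarter.
Periodic rate r = 0.109/4 per quarter; n is counted in quarters.
FV = PMT × [((1+r)^n − 1)/r] = 11,550 × [(1+r)^60 − 1] / r = €1,703,229.97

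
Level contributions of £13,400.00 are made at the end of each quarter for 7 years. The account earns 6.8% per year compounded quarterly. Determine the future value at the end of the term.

£475,460.55

This is an ordinary annuity: 28 deposits of £13,400.00 at the end of each quarter.
Periodic rate r = 0.068/4 per quarter; n is counted in quarters.
FV = PMT × [((1+r)^n − 1)/r] = 13,400 × [(1+r)^28 − 1] / r = £475,460.55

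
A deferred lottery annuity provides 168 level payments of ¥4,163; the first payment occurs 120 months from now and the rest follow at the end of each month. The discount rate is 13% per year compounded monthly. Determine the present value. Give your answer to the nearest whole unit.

¥89,162

Ordinary annuity of 168 payments, first payment at period 120.
Periodic rate r = 0.13/12 per month; n is counted in months.
The ordinary-annuity PV formula values the stream one period before the first payment (period 119); discount that back 119 periods:
PV₀ = 4,163 × [1 − (1+r)^−168] / r × (1+r)^−119 = ¥89,162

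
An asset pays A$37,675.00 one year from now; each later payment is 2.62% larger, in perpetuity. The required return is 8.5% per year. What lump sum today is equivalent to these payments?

Periodic rate r = 0.085 per year.
Growing perpetuity (Gordon): PV = PMT₁ / (r − g) = 37,675 / (r − 0.0262) = A$640,731.29.

A$640,731.29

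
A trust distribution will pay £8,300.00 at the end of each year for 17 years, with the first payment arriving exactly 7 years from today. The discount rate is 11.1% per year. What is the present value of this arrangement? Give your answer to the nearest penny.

£33,119.73

Ordinary annuity of 17 payments, first payment at period 7.
Periodic rate r = 0.111 per year.
The ordinary-annuity PV formula values the stream one period before the first payment (period 6); discount that back 6 periods:
PV₀ = 8,300 × [1 − (1+r)^−17] / r × (1+r)^−6 = £33,119.73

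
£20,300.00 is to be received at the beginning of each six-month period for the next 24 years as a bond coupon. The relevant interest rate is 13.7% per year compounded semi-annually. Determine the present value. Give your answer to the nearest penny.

This is an annuity due: 48 payments of £20,300.00 at the beginning of each six-month period.
Periodic rate r = 0.137/2 per half-year; n is counted in half-years.
PV = PMT × [(1 − (1+r)^−n)/r] × (1+r) = 20,300 × [1 − (1+r)^−48] / r × (1+r) = £303,485.91

£303,485.91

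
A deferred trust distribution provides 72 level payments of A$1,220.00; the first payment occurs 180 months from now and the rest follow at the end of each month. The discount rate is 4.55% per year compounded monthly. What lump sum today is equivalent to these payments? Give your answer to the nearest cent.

A$38,980.02

Ordinary annuity of 72 payments, first payment at period 180.
Periodic rate r = 0.0455/12 per month; n is counted in months.
The ordinary-annuity PV formula values the stream one period before the first payment (period 179); discount that back 179 periods:
PV₀ = 1,220 × [1 − (1+r)^−72] / r × (1+r)^−179 = A$38,980.02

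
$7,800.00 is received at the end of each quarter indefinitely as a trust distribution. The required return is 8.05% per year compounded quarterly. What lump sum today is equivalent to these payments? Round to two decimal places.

$387,577.64

Periodic rate r = 0.0805/4 per quarter.
Level perpetuity: PV = PMT / r = 7,800 / (0.0805/4) = $387,577.64.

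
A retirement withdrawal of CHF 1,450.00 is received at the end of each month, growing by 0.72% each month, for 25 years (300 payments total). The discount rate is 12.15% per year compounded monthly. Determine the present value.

CHF 288,033.75

Periodic rate r = 0.1215/12 per month; n is counted in months.
Growing ordinary annuity: PV = PMT₁ × [1 − ((1+g)/(1+r))^n] / (r − g) = 1,450 × [1 − ((1+0.0072)/(1+r))^300] / (r − 0.0072) = CHF 288,033.75.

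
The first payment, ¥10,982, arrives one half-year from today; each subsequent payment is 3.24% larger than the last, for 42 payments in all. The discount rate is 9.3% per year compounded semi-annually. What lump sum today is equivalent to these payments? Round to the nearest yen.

¥338,280

Periodic rate r = 0.093/2 per half-year; n is counted in half-years.
Growing ordinary annuity: PV = PMT₁ × [1 − ((1+g)/(1+r))^n] / (r − g) = 10,982 × [1 − ((1+0.0324)/(1+r))^42] / (r − 0.0324) = ¥338,280.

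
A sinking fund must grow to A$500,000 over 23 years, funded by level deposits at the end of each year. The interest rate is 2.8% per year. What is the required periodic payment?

Level ordinary annuity; solve FV = PMT × [((1+r)^n − 1)/r] for PMT.
Periodic rate r = 0.028 per year.
With n = 23: PMT = 500,000 / ([((1+r)^n − 1)/r]) = A$15,778.15

A$15,778.15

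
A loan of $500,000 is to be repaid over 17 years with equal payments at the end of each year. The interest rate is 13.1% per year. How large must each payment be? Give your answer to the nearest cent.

Level ordinary annuity; solve PV = PMT × [(1 − (1+r)^−n)/r] for PMT.
Periodic rate r = 0.131 per year.
With n = 17: PMT = 500,000 / ([(1 − (1+r)^−n)/r]) = $74,716.17

$74,716.17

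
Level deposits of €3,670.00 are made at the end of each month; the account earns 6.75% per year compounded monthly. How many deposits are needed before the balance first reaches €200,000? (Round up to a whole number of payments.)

Periodic rate r = 0.0675/12 per month; n is counted in months.
Ordinary annuity FV: 200,000 = 3,670 × [((1+r)^n − 1)/r].
(1+r)^n = 1 + 200,000 × r / 3,670, so n = ln(1 + 200,000·r/3,670) / ln(1+r) = 47.67.
Round up to a whole number of payments: n = 48.

48 payments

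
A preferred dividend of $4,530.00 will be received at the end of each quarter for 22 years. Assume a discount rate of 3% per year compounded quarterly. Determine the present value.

$291,052.05

This is an ordinary annuity: 88 payments of $4,530.00 at the end of each quarter.
Periodic rate r = 0.03/4 per quarter; n is counted in quarters.
PV = PMT × [(1 − (1+r)^−n)/r] = 4,530 × [1 − (1+r)^−88] / r = $291,052.05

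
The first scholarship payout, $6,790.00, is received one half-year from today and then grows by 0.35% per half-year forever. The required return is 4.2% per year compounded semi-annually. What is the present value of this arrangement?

Periodic rate r = 0.042/2 per half-year.
Growing perpetuity (Gordon): PV = PMT₁ / (r − g) = 6,790 / (r − 0.0035) = $388,000.00.

$388,000.00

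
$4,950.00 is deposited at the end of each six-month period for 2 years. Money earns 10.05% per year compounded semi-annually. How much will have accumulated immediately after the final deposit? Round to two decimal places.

This is an ordinary annuity: 4 deposits of $4,950.00 at the end of each six-month period.
Periodic rate r = 0.1005/2 per half-year; n is counted in half-years.
FV = PMT × [((1+r)^n − 1)/r] = 4,950 × [(1+r)^4 − 1] / r = $21,343.05

$21,343.05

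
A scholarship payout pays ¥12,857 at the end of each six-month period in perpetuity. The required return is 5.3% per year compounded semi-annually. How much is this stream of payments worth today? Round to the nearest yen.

¥485,170

Periodic rate r = 0.053/2 per half-year.
Level perpetuity: PV = PMT / r = 12,857 / (0.053/2) = ¥485,170.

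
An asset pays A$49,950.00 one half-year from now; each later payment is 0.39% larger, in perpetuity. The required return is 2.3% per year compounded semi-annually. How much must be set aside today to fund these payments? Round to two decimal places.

Periodic rate r = 0.023/2 per half-year.
Growing perpetuity (Gordon): PV = PMT₁ / (r − g) = 49,950 / (r − 0.0039) = A$6,572,368.42.

A$6,572,368.42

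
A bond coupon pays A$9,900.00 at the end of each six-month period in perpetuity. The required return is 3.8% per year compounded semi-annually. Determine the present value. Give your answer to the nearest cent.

A$521,052.63

Periodic rate r = 0.038/2 per half-year.
Level perpetuity: PV = PMT / r = 9,900 / (0.038/2) = A$521,052.63.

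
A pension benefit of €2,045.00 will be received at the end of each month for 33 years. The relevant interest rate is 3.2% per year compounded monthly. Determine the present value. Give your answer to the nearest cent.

€499,746.63

This is an ordinary annuity: 396 payments of €2,045.00 at the end of each month.
Periodic rate r = 0.032/12 per month; n is counted in months.
PV = PMT × [(1 − (1+r)^−n)/r] = 2,045 × [1 − (1+r)^−396] / r = €499,746.63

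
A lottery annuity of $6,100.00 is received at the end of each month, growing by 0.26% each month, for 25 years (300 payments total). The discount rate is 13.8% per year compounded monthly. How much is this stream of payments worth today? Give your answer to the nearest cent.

$637,033.54

Periodic rate r = 0.138/12 per month; n is counted in months.
Growing ordinary annuity: PV = PMT₁ × [1 − ((1+g)/(1+r))^n] / (r − g) = 6,100 × [1 − ((1+0.0026)/(1+r))^300] / (r − 0.0026) = $637,033.54.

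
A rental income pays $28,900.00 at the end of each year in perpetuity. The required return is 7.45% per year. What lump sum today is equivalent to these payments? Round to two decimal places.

$387,919.46

Periodic rate r = 0.0745 per year.
Level perpetuity: PV = PMT / r = 28,900 / (0.0745) = $387,919.46.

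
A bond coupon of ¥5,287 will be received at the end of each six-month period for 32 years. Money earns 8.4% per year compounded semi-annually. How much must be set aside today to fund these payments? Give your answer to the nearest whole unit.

This is an ordinary annuity: 64 payments of ¥5,287 at the end of each six-month period.
Periodic rate r = 0.084/2 per half-year; n is counted in half-years.
PV = PMT × [(1 − (1+r)^−n)/r] = 5,287 × [1 − (1+r)^−64] / r = ¥116,836

¥116,836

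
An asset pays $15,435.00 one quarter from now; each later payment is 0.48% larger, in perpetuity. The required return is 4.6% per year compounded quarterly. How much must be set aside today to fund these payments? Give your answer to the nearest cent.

$2,303,731.34

Periodic rate r = 0.046/4 per quarter.
Growing perpetuity (Gordon): PV = PMT₁ / (r − g) = 15,435 / (r − 0.0048) = $2,303,731.34.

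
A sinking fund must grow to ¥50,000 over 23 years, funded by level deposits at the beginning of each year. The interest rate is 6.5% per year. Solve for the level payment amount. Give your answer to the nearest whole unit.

¥937

Level annuity due; solve FV = PMT × [((1+r)^n − 1)/r] × (1+r) for PMT.
Periodic rate r = 0.065 per year.
With n = 23: PMT = 50,000 / ([((1+r)^n − 1)/r] × (1+r)) = ¥937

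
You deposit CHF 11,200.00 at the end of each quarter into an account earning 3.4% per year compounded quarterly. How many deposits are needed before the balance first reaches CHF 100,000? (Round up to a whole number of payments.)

9 payments

Periodic rate r = 0.034/4 per quarter; n is counted in quarters.
Ordinary annuity FV: 100,000 = 11,200 × [((1+r)^n − 1)/r].
(1+r)^n = 1 + 100,000 × r / 11,200, so n = ln(1 + 100,000·r/11,200) / ln(1+r) = 8.64.
Round up to a whole number of payments: n = 9.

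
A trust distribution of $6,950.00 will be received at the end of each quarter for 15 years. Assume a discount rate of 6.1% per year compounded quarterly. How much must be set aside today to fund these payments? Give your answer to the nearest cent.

This is an ordinary annuity: 60 payments of $6,950.00 at the end of each quarter.
Periodic rate r = 0.061/4 per quarter; n is counted in quarters.
PV = PMT × [(1 − (1+r)^−n)/r] = 6,950 × [1 − (1+r)^−60] / r = $271,942.12

$271,942.12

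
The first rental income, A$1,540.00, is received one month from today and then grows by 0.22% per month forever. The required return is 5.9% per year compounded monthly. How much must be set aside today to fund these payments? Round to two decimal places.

Periodic rate r = 0.059/12 per month.
Growing perpetuity (Gordon): PV = PMT₁ / (r − g) = 1,540 / (r − 0.0022) = A$566,871.17.

A$566,871.17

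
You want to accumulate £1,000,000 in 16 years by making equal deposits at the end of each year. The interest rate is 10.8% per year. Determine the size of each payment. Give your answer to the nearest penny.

Level ordinary annuity; solve FV = PMT × [((1+r)^n − 1)/r] for PMT.
Periodic rate r = 0.108 per year.
With n = 16: PMT = 1,000,000 / ([((1+r)^n − 1)/r]) = £25,962.54

£25,962.54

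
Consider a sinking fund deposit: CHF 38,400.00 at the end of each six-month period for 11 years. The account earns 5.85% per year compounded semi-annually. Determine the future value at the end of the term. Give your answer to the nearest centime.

This is an ordinary annuity: 22 deposits of CHF 38,400.00 at the end of each six-month period.
Periodic rate r = 0.0585/2 per half-year; n is counted in half-years.
FV = PMT × [((1+r)^n − 1)/r] = 38,400 × [(1+r)^22 − 1] / r = CHF 1,162,689.11

CHF 1,162,689.11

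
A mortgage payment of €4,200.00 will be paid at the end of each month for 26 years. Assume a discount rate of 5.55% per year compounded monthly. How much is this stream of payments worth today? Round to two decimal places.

€692,881.79

This is an ordinary annuity: 312 payments of €4,200.00 at the end of each month.
Periodic rate r = 0.0555/12 per month; n is counted in months.
PV = PMT × [(1 − (1+r)^−n)/r] = 4,200 × [1 − (1+r)^−312] / r = €692,881.79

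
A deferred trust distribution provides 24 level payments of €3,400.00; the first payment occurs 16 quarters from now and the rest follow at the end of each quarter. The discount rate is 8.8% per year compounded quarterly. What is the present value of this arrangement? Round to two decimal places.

€45,363.52

Ordinary annuity of 24 payments, first payment at period 16.
Periodic rate r = 0.088/4 per quarter; n is counted in quarters.
The ordinary-annuity PV formula values the stream one period before the first payment (period 15); discount that back 15 periods:
PV₀ = 3,400 × [1 − (1+r)^−24] / r × (1+r)^−15 = €45,363.52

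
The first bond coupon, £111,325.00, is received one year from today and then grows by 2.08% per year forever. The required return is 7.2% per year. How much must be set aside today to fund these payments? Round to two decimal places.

Periodic rate r = 0.072 per year.
Growing perpetuity (Gordon): PV = PMT₁ / (r − g) = 111,325 / (r − 0.0208) = £2,174,316.41.

£2,174,316.41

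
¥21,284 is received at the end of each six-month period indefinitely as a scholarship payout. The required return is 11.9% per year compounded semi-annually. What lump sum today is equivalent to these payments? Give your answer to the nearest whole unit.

Periodic rate r = 0.119/2 per half-year.
Level perpetuity: PV = PMT / r = 21,284 / (0.119/2) = ¥357,714.

¥357,714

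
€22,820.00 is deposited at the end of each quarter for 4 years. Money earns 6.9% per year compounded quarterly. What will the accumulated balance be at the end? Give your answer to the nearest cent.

This is an ordinary annuity: 16 deposits of €22,820.00 at the end of each quarter.
Periodic rate r = 0.069/4 per quarter; n is counted in quarters.
FV = PMT × [((1+r)^n − 1)/r] = 22,820 × [(1+r)^16 − 1] / r = €416,382.31

€416,382.31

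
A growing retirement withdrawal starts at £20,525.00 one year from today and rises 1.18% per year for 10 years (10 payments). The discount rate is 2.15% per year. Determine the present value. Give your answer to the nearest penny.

£192,557.85

Periodic rate r = 0.0215 per year.
Growing ordinary annuity: PV = PMT₁ × [1 − ((1+g)/(1+r))^n] / (r − g) = 20,525 × [1 − ((1+0.0118)/(1+r))^10] / (r − 0.0118) = £192,557.85.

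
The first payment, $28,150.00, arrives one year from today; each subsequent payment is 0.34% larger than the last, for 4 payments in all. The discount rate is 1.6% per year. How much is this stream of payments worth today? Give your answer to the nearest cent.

$108,782.12

Periodic rate r = 0.016 per year.
Growing ordinary annuity: PV = PMT₁ × [1 − ((1+g)/(1+r))^n] / (r − g) = 28,150 × [1 − ((1+0.0034)/(1+r))^4] / (r − 0.0034) = $108,782.12.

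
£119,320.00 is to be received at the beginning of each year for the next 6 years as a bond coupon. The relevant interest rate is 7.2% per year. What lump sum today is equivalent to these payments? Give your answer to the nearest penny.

This is an annuity due: 6 payments of £119,320.00 at the beginning of each year.
Periodic rate r = 0.072 per year.
PV = PMT × [(1 − (1+r)^−n)/r] × (1+r) = 119,320 × [1 − (1+r)^−6] / r × (1+r) = £605,946.80

£605,946.80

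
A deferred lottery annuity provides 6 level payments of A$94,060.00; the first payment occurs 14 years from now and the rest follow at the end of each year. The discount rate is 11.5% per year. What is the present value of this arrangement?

A$95,279.26

Ordinary annuity of 6 payments, first payment at period 14.
Periodic rate r = 0.115 per year.
The ordinary-annuity PV formula values the stream one period before the first payment (period 13); discount that back 13 periods:
PV₀ = 94,060 × [1 − (1+r)^−6] / r × (1+r)^−13 = A$95,279.26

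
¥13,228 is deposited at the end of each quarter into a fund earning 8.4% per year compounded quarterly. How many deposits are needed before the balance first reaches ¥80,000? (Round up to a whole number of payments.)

6 payments

Periodic rate r = 0.084/4 per quarter; n is counted in quarters.
Ordinary annuity FV: 80,000 = 13,228 × [((1+r)^n − 1)/r].
(1+r)^n = 1 + 80,000 × r / 13,228, so n = ln(1 + 80,000·r/13,228) / ln(1+r) = 5.75.
Round up to a whole number of payments: n = 6.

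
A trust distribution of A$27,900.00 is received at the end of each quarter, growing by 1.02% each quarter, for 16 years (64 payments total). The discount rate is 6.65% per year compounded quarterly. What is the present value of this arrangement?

Periodic rate r = 0.0665/4 per quarter; n is counted in quarters.
Growing ordinary annuity: PV = PMT₁ × [1 − ((1+g)/(1+r))^n] / (r − g) = 27,900 × [1 − ((1+0.0102)/(1+r))^64] / (r − 0.0102) = A$1,448,321.88.

A$1,448,321.88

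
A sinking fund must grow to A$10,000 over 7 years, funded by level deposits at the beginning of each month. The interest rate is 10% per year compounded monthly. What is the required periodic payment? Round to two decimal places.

A$82.00

Level annuity due; solve FV = PMT × [((1+r)^n − 1)/r] × (1+r) for PMT.
Periodic rate r = 0.1/12 per month; n is counted in months.
With n = 84: PMT = 10,000 / ([((1+r)^n − 1)/r] × (1+r)) = A$82.00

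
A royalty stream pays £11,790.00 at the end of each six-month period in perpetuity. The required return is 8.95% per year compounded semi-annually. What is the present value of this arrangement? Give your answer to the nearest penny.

£263,463.69

Periodic rate r = 0.0895/2 per half-year.
Level perpetuity: PV = PMT / r = 11,790 / (0.0895/2) = £263,463.69.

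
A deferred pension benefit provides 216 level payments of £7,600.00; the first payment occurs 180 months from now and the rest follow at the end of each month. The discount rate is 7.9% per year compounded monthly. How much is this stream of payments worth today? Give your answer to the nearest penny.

£270,227.31

Ordinary annuity of 216 payments, first payment at period 180.
Periodic rate r = 0.079/12 per month; n is counted in months.
The ordinary-annuity PV formula values the stream one period before the first payment (period 179); discount that back 179 periods:
PV₀ = 7,600 × [1 − (1+r)^−216] / r × (1+r)^−179 = £270,227.31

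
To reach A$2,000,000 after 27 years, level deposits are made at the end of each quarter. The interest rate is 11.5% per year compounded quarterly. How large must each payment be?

A$2,825.10

Level ordinary annuity; solve FV = PMT × [((1+r)^n − 1)/r] for PMT.
Periodic rate r = 0.115/4 per quarter; n is counted in quarters.
With n = 108: PMT = 2,000,000 / ([((1+r)^n − 1)/r]) = A$2,825.10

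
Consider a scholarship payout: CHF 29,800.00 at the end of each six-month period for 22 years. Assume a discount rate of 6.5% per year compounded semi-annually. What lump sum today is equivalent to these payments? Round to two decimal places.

This is an ordinary annuity: 44 payments of CHF 29,800.00 at the end of each six-month period.
Periodic rate r = 0.065/2 per half-year; n is counted in half-years.
PV = PMT × [(1 − (1+r)^−n)/r] = 29,800 × [1 − (1+r)^−44] / r = CHF 692,446.90

CHF 692,446.90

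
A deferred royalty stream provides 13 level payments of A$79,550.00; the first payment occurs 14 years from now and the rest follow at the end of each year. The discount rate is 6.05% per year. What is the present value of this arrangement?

A$327,196.64

Ordinary annuity of 13 payments, first payment at period 14.
Periodic rate r = 0.0605 per year.
The ordinary-annuity PV formula values the stream one period before the first payment (period 13); discount that back 13 periods:
PV₀ = 79,550 × [1 − (1+r)^−13] / r × (1+r)^−13 = A$327,196.64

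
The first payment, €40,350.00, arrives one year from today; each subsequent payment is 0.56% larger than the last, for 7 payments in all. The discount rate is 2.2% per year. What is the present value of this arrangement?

€263,415.35

Periodic rate r = 0.022 per year.
Growing ordinary annuity: PV = PMT₁ × [1 − ((1+g)/(1+r))^n] / (r − g) = 40,350 × [1 − ((1+0.0056)/(1+r))^7] / (r − 0.0056) = €263,415.35.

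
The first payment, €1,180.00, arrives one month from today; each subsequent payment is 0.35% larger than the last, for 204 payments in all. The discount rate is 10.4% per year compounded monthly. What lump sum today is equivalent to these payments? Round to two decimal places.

Periodic rate r = 0.104/12 per month; n is counted in months.
Growing ordinary annuity: PV = PMT₁ × [1 − ((1+g)/(1+r))^n] / (r − g) = 1,180 × [1 − ((1+0.0035)/(1+r))^204] / (r − 0.0035) = €148,276.13.

€148,276.13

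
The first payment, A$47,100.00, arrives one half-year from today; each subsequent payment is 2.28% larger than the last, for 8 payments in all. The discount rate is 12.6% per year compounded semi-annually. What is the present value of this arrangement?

Periodic rate r = 0.126/2 per half-year; n is counted in half-years.
Growing ordinary annuity: PV = PMT₁ × [1 − ((1+g)/(1+r))^n] / (r − g) = 47,100 × [1 − ((1+0.0228)/(1+r))^8] / (r − 0.0228) = A$310,936.46.

A$310,936.46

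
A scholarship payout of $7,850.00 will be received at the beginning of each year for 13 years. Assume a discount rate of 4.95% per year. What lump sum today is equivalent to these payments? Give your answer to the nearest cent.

$77,623.14

This is an annuity due: 13 payments of $7,850.00 at the beginning of each year.
Periodic rate r = 0.0495 per year.
PV = PMT × [(1 − (1+r)^−n)/r] × (1+r) = 7,850 × [1 − (1+r)^−13] / r × (1+r) = $77,623.14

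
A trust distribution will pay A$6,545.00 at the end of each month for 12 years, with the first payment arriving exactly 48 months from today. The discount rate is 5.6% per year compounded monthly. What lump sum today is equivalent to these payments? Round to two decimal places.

A$550,486.94

Ordinary annuity of 144 payments, first payment at period 48.
Periodic rate r = 0.056/12 per month; n is counted in months.
The ordinary-annuity PV formula values the stream one period before the first payment (period 47); discount that back 47 periods:
PV₀ = 6,545 × [1 − (1+r)^−144] / r × (1+r)^−47 = A$550,486.94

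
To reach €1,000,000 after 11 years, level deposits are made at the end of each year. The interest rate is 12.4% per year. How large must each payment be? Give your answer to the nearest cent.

€47,370.30

Level ordinary annuity; solve FV = PMT × [((1+r)^n − 1)/r] for PMT.
Periodic rate r = 0.124 per year.
With n = 11: PMT = 1,000,000 / ([((1+r)^n − 1)/r]) = €47,370.30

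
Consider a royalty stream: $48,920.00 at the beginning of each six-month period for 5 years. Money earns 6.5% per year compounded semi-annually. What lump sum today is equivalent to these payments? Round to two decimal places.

$425,414.33

This is an annuity due: 10 payments of $48,920.00 at the beginning of each six-month period.
Periodic rate r = 0.065/2 per half-year; n is counted in half-years.
PV = PMT × [(1 − (1+r)^−n)/r] × (1+r) = 48,920 × [1 − (1+r)^−10] / r × (1+r) = $425,414.33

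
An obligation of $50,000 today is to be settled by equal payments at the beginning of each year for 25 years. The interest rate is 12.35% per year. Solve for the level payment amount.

$5,812.47

Level annuity due; solve PV = PMT × [(1 − (1+r)^−n)/r] × (1+r) for PMT.
Periodic rate r = 0.1235 per year.
With n = 25: PMT = 50,000 / ([(1 − (1+r)^−n)/r] × (1+r)) = $5,812.47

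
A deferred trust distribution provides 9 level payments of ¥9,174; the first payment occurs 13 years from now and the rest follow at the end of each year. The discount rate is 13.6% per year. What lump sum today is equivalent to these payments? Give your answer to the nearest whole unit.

¥9,969

Ordinary annuity of 9 payments, first payment at period 13.
Periodic rate r = 0.136 per year.
The ordinary-annuity PV formula values the stream one period before the first payment (period 12); discount that back 12 periods:
PV₀ = 9,174 × [1 − (1+r)^−9] / r × (1+r)^−12 = ¥9,969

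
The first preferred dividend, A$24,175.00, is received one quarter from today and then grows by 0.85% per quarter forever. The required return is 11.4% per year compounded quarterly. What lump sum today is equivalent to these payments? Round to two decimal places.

A$1,208,750.00

Periodic rate r = 0.114/4 per quarter.
Growing perpetuity (Gordon): PV = PMT₁ / (r − g) = 24,175 / (r − 0.0085) = A$1,208,750.00.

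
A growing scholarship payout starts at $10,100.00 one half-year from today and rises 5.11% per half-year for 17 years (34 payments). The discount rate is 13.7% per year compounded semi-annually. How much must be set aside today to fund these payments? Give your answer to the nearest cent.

Periodic rate r = 0.137/2 per half-year; n is counted in half-years.
Growing ordinary annuity: PV = PMT₁ × [1 − ((1+g)/(1+r))^n] / (r − g) = 10,100 × [1 − ((1+0.0511)/(1+r))^34] / (r − 0.0511) = $248,308.86.

$248,308.86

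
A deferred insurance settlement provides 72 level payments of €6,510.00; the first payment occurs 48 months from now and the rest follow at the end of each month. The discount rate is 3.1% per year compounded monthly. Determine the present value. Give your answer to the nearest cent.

€378,422.95

Ordinary annuity of 72 payments, first payment at period 48.
Periodic rate r = 0.031/12 per month; n is counted in months.
The ordinary-annuity PV formula values the stream one period before the first payment (period 47); discount that back 47 periods:
PV₀ = 6,510 × [1 − (1+r)^−72] / r × (1+r)^−47 = €378,422.95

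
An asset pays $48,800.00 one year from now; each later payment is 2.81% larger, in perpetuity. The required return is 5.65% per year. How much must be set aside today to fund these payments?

$1,718,309.86

Periodic rate r = 0.0565 per year.
Growing perpetuity (Gordon): PV = PMT₁ / (r − g) = 48,800 / (r − 0.0281) = $1,718,309.86.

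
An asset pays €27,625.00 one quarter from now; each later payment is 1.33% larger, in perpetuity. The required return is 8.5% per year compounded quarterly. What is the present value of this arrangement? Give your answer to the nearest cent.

€3,474,842.77

Periodic rate r = 0.085/4 per quarter.
Growing perpetuity (Gordon): PV = PMT₁ / (r − g) = 27,625 / (r − 0.0133) = €3,474,842.77.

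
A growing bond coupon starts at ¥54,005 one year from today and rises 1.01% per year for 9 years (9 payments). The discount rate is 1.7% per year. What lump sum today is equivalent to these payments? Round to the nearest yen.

Periodic rate r = 0.017 per year.
Growing ordinary annuity: PV = PMT₁ × [1 − ((1+g)/(1+r))^n] / (r − g) = 54,005 × [1 − ((1+0.0101)/(1+r))^9] / (r − 0.0101) = ¥465,153.

¥465,153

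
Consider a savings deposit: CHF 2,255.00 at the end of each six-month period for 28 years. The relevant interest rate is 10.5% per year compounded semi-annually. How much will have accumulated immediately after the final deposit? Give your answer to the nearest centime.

CHF 711,140.94

This is an ordinary annuity: 56 deposits of CHF 2,255.00 at the end of each six-month period.
Periodic rate r = 0.105/2 per half-year; n is counted in half-years.
FV = PMT × [((1+r)^n − 1)/r] = 2,255 × [(1+r)^56 − 1] / r = CHF 711,140.94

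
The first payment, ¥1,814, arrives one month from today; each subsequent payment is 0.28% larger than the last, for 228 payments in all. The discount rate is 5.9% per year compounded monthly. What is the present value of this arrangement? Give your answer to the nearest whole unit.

¥327,101

Periodic rate r = 0.059/12 per month; n is counted in months.
Growing ordinary annuity: PV = PMT₁ × [1 − ((1+g)/(1+r))^n] / (r − g) = 1,814 × [1 − ((1+0.0028)/(1+r))^228] / (r − 0.0028) = ¥327,101.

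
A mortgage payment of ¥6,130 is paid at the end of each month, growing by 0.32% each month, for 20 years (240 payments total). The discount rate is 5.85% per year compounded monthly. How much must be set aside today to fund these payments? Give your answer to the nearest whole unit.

Periodic rate r = 0.0585/12 per month; n is counted in months.
Growing ordinary annuity: PV = PMT₁ × [1 − ((1+g)/(1+r))^n] / (r − g) = 6,130 × [1 − ((1+0.0032)/(1+r))^240] / (r − 0.0032) = ¥1,207,471.

¥1,207,471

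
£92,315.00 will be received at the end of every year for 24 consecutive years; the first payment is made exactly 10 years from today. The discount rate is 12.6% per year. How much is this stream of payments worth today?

Ordinary annuity of 24 payments, first payment at period 10.
Periodic rate r = 0.126 per year.
The ordinary-annuity PV formula values the stream one period before the first payment (period 9); discount that back 9 periods:
PV₀ = 92,315 × [1 − (1+r)^−24] / r × (1+r)^−9 = £237,207.61

£237,207.61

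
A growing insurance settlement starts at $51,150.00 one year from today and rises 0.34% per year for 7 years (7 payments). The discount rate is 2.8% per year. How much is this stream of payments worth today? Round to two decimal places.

Periodic rate r = 0.028 per year.
Growing ordinary annuity: PV = PMT₁ × [1 − ((1+g)/(1+r))^n] / (r − g) = 51,150 × [1 − ((1+0.0034)/(1+r))^7] / (r − 0.0034) = $324,267.14.

$324,267.14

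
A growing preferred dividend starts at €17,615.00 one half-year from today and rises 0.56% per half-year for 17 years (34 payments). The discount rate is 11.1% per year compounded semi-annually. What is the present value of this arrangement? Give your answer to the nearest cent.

Periodic rate r = 0.111/2 per half-year; n is counted in half-years.
Growing ordinary annuity: PV = PMT₁ × [1 − ((1+g)/(1+r))^n] / (r − g) = 17,615 × [1 − ((1+0.0056)/(1+r))^34] / (r − 0.0056) = €284,982.19.

€284,982.19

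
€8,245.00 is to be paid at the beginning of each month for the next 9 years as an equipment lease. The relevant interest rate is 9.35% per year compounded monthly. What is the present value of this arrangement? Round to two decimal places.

€605,227.49

This is an annuity due: 108 payments of €8,245.00 at the beginning of each month.
Periodic rate r = 0.0935/12 per month; n is counted in months.
PV = PMT × [(1 − (1+r)^−n)/r] × (1+r) = 8,245 × [1 − (1+r)^−108] / r × (1+r) = €605,227.49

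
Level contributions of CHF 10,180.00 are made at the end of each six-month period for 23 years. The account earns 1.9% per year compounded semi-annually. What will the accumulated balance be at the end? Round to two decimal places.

This is an ordinary annuity: 46 deposits of CHF 10,180.00 at the end of each six-month period.
Periodic rate r = 0.019/2 per half-year; n is counted in half-years.
FV = PMT × [((1+r)^n − 1)/r] = 10,180 × [(1+r)^46 − 1] / r = CHF 583,867.15

CHF 583,867.15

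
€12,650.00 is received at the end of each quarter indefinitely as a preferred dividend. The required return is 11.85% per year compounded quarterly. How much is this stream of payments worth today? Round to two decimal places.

€427,004.22

Periodic rate r = 0.1185/4 per quarter.
Level perpetuity: PV = PMT / r = 12,650 / (0.1185/4) = €427,004.22.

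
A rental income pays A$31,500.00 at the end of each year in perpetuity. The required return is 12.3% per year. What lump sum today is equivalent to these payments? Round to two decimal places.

A$256,097.56

Periodic rate r = 0.123 per year.
Level perpetuity: PV = PMT / r = 31,500 / (0.123) = A$256,097.56.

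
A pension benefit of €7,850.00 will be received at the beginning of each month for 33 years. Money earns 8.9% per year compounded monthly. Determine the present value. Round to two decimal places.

€1,009,122.00

This is an annuity due: 396 payments of €7,850.00 at the beginning of each month.
Periodic rate r = 0.089/12 per month; n is counted in months.
PV = PMT × [(1 − (1+r)^−n)/r] × (1+r) = 7,850 × [1 − (1+r)^−396] / r × (1+r) = €1,009,122.00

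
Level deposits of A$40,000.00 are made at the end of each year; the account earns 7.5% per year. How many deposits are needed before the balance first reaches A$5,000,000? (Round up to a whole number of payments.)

Periodic rate r = 0.075 per year.
Ordinary annuity FV: 5,000,000 = 40,000 × [((1+r)^n − 1)/r].
(1+r)^n = 1 + 5,000,000 × r / 40,000, so n = ln(1 + 5,000,000·r/40,000) / ln(1+r) = 32.35.
Round up to a whole number of payments: n = 33.

33 payments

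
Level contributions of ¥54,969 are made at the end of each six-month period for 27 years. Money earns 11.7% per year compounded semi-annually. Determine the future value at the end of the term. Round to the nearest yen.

¥19,303,064

This is an ordinary annuity: 54 deposits of ¥54,969 at the end of each six-month period.
Periodic rate r = 0.117/2 per half-year; n is counted in half-years.
FV = PMT × [((1+r)^n − 1)/r] = 54,969 × [(1+r)^54 − 1] / r = ¥19,303,064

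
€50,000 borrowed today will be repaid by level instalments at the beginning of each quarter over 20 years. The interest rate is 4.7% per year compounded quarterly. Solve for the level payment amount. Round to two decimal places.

€956.28

Level annuity due; solve PV = PMT × [(1 − (1+r)^−n)/r] × (1+r) for PMT.
Periodic rate r = 0.047/4 per quarter; n is counted in quarters.
With n = 80: PMT = 50,000 / ([(1 − (1+r)^−n)/r] × (1+r)) = €956.28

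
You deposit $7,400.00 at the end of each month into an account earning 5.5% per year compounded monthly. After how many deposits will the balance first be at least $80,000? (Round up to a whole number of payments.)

Periodic rate r = 0.055/12 per month; n is counted in months.
Ordinary annuity FV: 80,000 = 7,400 × [((1+r)^n − 1)/r].
(1+r)^n = 1 + 80,000 × r / 7,400, so n = ln(1 + 80,000·r/7,400) / ln(1+r) = 10.58.
Round up to a whole number of payments: n = 11.

11 payments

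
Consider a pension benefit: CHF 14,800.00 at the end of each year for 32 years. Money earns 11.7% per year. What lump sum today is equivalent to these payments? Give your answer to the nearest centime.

This is an ordinary annuity: 32 payments of CHF 14,800.00 at the end of each year.
Periodic rate r = 0.117 per year.
PV = PMT × [(1 − (1+r)^−n)/r] = 14,800 × [1 − (1+r)^−32] / r = CHF 122,828.19

CHF 122,828.19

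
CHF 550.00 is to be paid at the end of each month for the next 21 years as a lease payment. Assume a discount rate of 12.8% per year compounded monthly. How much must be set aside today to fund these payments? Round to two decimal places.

This is an ordinary annuity: 252 payments of CHF 550.00 at the end of each month.
Periodic rate r = 0.128/12 per month; n is counted in months.
PV = PMT × [(1 − (1+r)^−n)/r] = 550 × [1 − (1+r)^−252] / r = CHF 48,005.10

CHF 48,005.10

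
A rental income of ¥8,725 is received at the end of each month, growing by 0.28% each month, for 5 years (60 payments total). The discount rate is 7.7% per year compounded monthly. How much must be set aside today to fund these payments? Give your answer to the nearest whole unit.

Periodic rate r = 0.077/12 per month; n is counted in months.
Growing ordinary annuity: PV = PMT₁ × [1 − ((1+g)/(1+r))^n] / (r − g) = 8,725 × [1 − ((1+0.0028)/(1+r))^60] / (r − 0.0028) = ¥468,662.

¥468,662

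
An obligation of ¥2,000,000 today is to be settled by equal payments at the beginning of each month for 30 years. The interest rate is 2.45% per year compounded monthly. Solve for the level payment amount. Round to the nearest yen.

¥7,835

Level annuity due; solve PV = PMT × [(1 − (1+r)^−n)/r] × (1+r) for PMT.
Periodic rate r = 0.0245/12 per month; n is counted in months.
With n = 360: PMT = 2,000,000 / ([(1 − (1+r)^−n)/r] × (1+r)) = ¥7,835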